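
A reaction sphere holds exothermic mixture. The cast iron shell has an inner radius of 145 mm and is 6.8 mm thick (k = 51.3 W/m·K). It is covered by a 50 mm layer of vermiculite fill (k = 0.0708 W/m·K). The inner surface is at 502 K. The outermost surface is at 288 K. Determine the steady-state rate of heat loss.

Radial (spherical) resistances in series:
R_cast iron shell = (1/0.145 − 1/0.1518)/(4π×51.3) = 4.792×10^-4 K/W
R_vermiculite fill = (1/0.1518 − 1/0.2018)/(4π×0.0708) = 1.835 K/W
R_total = 1.835 K/W
Q = ΔT/R_total = 214/1.835

Q ≈ 117 W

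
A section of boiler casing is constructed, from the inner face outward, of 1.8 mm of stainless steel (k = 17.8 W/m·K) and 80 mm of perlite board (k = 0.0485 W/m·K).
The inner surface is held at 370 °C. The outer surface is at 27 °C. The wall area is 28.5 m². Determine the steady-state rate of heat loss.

Q ≈ 5930 W

Model the wall as resistances in series:
R_stainless steel = L/(kA) = 0.0018/(17.8×28.5) = 3.548×10^-6 K/W
R_perlite board = L/(kA) = 0.08/(0.0485×28.5) = 0.05788 K/W
R_total = 0.05788 K/W
Q = ΔT / R_total = 343 / 0.05788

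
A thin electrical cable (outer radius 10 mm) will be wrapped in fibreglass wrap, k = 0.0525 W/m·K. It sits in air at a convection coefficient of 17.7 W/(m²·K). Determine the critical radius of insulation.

r_cr ≈ 2.97 mm

For a cylinder r_cr = k/h = 0.0525/17.7
r_cr = 2.97 mm; since the bare radius (10 mm) is above r_cr, any added insulation will reduce heat loss.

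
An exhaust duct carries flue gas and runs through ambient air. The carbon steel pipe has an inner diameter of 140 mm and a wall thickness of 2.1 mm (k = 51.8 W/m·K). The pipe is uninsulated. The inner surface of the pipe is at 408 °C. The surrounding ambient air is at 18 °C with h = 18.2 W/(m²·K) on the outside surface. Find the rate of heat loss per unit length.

q′ ≈ 3210 W/m

Treating each annulus and film as a series resistance:
R_carbon steel pipe wall = ln(72.1/70)/(2π×51.8×1) = 9.082×10^-5 K/W
R_outer film = 1/(h_o·2πr_oL) = 1/(18.2×2π×0.0721×1) = 0.1213 K/W
R_total = 0.1214 K/W
Q = ΔT/R_total = 390/0.1214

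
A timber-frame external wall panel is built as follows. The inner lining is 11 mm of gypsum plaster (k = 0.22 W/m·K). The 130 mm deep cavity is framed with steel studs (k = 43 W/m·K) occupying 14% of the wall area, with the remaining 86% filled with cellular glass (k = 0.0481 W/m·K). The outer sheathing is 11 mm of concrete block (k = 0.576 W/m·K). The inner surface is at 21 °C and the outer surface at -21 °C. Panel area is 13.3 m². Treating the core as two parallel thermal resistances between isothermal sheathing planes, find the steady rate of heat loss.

Sheathing layers in series; stud and cavity paths in parallel between them.
R_inner = 0.011/(0.22×13.3) = 0.003759 K/W
R_stud  = 0.13/(43×0.14×13.3) = 0.001624 K/W
R_cav   = 0.13/(0.0481×0.86×13.3) = 0.2363 K/W
1/R_core = 1/R_stud + 1/R_cav → R_core = 0.001613 K/W
R_outer = 0.011/(0.576×13.3) = 0.001436 K/W
R_total = 0.006808 K/W
Q = ΔT/R_total = 42/0.006808

Q ≈ 6170 W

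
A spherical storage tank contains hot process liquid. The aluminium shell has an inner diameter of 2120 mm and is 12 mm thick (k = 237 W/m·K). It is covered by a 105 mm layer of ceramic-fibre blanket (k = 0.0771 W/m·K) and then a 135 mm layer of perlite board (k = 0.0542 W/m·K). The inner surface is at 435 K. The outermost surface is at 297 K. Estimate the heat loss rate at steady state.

For a spherical shell R = (1/r₁ − 1/r₂)/(4πk); film R = 1/(h·4πr²). In series:
R_aluminium shell = (1/1.06 − 1/1.072)/(4π×237) = 3.546×10^-6 K/W
R_ceramic-fibre blanket = (1/1.072 − 1/1.177)/(4π×0.0771) = 0.08589 K/W
R_perlite board = (1/1.177 − 1/1.312)/(4π×0.0542) = 0.1284 K/W
R_total = 0.2143 K/W
Q = ΔT/R_total = 138/0.2143

Q ≈ 644 W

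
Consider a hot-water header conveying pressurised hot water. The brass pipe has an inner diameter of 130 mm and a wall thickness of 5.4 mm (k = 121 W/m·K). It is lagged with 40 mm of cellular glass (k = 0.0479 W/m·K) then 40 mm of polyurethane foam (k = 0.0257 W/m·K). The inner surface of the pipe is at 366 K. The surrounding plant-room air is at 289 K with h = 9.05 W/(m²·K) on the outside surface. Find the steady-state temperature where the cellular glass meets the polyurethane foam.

Per-layer cylindrical resistances, series-summed:
R_brass pipe wall = ln(70.4/65)/(2π×121×1) = 1.05×10^-4 K/W
R_cellular glass = ln(110.4/70.4)/(2π×0.0479×1) = 1.495 K/W
R_polyurethane foam = ln(150.4/110.4)/(2π×0.0257×1) = 1.915 K/W
R_outer film = 1/(h_o·2πr_oL) = 1/(9.05×2π×0.1504×1) = 0.1169 K/W
R_total = 3.527 K/W
Q = ΔT/R_total = 77/3.527
Q = 21.8 W/m
T_interface = T_inner − Q·ΣR(inner→interface) = 366 − 21.8×1.495

T ≈ 333 K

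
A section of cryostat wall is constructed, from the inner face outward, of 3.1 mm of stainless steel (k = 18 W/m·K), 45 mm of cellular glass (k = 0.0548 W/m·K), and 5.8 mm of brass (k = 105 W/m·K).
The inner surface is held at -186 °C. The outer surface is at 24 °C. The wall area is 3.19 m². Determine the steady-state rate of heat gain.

Q ≈ 816 W

Model the wall as resistances in series:
R_stainless steel = L/(kA) = 0.0031/(18×3.19) = 5.399×10^-5 K/W
R_cellular glass = L/(kA) = 0.045/(0.0548×3.19) = 0.2574 K/W
R_brass = L/(kA) = 0.0058/(105×3.19) = 1.732×10^-5 K/W
R_total = 0.2575 K/W
Q = ΔT / R_total = 210 / 0.2575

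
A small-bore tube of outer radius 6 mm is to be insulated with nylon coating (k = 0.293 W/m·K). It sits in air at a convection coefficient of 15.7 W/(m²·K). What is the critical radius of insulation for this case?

r_cr ≈ 18.7 mm

For a cylinder r_cr = k/h = 0.293/15.7
r_cr = 18.7 mm; since the bare radius (6 mm) is below r_cr, adding a thin layer of insulation will *increase* heat loss.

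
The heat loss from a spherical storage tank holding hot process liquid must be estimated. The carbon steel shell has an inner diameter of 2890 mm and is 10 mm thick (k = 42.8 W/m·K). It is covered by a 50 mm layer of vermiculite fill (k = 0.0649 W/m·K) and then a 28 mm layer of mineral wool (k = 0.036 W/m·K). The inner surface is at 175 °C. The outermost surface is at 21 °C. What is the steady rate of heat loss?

Radial (spherical) resistances in series:
R_carbon steel shell = (1/1.445 − 1/1.455)/(4π×42.8) = 8.843×10^-6 K/W
R_vermiculite fill = (1/1.455 − 1/1.505)/(4π×0.0649) = 0.028 K/W
R_mineral wool = (1/1.505 − 1/1.533)/(4π×0.036) = 0.02683 K/W
R_total = 0.05483 K/W
Q = ΔT/R_total = 154/0.05483

Q ≈ 2810 W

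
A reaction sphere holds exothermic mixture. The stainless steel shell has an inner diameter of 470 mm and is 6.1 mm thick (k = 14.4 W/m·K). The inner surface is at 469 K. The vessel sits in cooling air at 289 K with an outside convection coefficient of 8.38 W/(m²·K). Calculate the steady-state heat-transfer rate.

Q ≈ 1100 W

Spherical conduction: R = (1/r_in − 1/r_out)/(4πk) per layer; series-sum.
R_stainless steel shell = (1/0.235 − 1/0.2411)/(4π×14.4) = 5.95×10^-4 K/W
R_outer film = 1/(h·4πr_o²) = 1/(8.38×4π×0.2411²) = 0.1634 K/W
R_total = 0.164 K/W
Q = ΔT/R_total = 180/0.164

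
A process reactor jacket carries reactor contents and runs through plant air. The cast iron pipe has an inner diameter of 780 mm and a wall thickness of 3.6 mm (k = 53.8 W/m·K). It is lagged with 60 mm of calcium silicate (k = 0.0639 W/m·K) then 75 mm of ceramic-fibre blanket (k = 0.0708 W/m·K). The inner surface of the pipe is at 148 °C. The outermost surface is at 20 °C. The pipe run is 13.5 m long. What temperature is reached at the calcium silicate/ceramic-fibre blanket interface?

Cylindrical conduction, so R = ln(r₂/r₁)/(2πkL) per layer, in series:
R_cast iron pipe wall = ln(393.6/390)/(2π×53.8×13.5) = 2.013×10^-6 K/W
R_calcium silicate = ln(453.6/393.6)/(2π×0.0639×13.5) = 0.02618 K/W
R_ceramic-fibre blanket = ln(528.6/453.6)/(2π×0.0708×13.5) = 0.02548 K/W
R_total = 0.05166 K/W
Q = ΔT/R_total = 128/0.05166
Q = 2480 W
T_interface = T_inner − Q·ΣR(inner→interface) = 148 − 2480×0.02618

T ≈ 83.1 °C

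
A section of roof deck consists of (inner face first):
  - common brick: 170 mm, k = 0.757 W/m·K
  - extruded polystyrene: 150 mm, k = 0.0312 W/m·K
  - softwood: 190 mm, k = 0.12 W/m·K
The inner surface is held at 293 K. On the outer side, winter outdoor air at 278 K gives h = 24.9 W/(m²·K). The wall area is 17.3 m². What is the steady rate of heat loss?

Series thermal resistances:
R_common brick = L/(kA) = 0.17/(0.757×17.3) = 0.01298 K/W
R_extruded polystyrene = L/(kA) = 0.15/(0.0312×17.3) = 0.2779 K/W
R_softwood = L/(kA) = 0.19/(0.12×17.3) = 0.09152 K/W
R_outer film = 1/(h_o·A) = 1/(24.9×17.3) = 0.002321 K/W
R_total = 0.3847 K/W
Q = ΔT / R_total = 15 / 0.3847

Q ≈ 39 W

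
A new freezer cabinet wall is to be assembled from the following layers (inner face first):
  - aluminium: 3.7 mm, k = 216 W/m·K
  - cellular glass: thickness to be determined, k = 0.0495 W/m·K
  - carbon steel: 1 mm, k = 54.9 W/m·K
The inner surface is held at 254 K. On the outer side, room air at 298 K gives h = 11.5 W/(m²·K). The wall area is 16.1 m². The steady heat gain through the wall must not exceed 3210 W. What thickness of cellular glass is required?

L ≈ 6.62 mm

Using the resistance-network approach (series):
R_aluminium = L/(kA) = 0.0037/(216×16.1) = 1.064×10^-6 K/W
R_carbon steel = L/(kA) = 0.001/(54.9×16.1) = 1.131×10^-6 K/W
R_outer film = 1/(h_o·A) = 1/(11.5×16.1) = 0.005401 K/W
Sum of the known resistances R_other = 0.005403 K/W
Required total resistance R_tot = ΔT/Q_allow = 44/3210 = 0.01371 K/W
R_cellular glass = R_tot − R_other = 0.008304 K/W
L = R·k·A = 0.008304×0.0495×16.1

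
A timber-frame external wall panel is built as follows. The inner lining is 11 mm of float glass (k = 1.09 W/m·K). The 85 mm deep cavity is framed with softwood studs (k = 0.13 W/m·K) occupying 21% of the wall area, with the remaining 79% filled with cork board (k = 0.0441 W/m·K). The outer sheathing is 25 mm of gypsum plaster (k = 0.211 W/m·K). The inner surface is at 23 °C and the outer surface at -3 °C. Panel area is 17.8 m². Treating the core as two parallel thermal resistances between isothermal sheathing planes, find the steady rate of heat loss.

Q ≈ 309 W

Sheathing layers in series; stud and cavity paths in parallel between them.
R_inner = 0.011/(1.09×17.8) = 5.67×10^-4 K/W
R_stud  = 0.085/(0.13×0.21×17.8) = 0.1749 K/W
R_cav   = 0.085/(0.0441×0.79×17.8) = 0.1371 K/W
1/R_core = 1/R_stud + 1/R_cav → R_core = 0.07685 K/W
R_outer = 0.025/(0.211×17.8) = 0.006656 K/W
R_total = 0.08407 K/W
Q = ΔT/R_total = 26/0.08407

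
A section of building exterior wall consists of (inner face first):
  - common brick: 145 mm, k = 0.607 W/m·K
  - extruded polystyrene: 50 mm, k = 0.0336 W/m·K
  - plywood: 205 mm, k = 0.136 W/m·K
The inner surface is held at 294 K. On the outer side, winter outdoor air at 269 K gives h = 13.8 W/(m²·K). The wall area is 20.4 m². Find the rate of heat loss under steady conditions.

Q ≈ 154 W

Model the wall as resistances in series:
R_common brick = L/(kA) = 0.145/(0.607×20.4) = 0.01171 K/W
R_extruded polystyrene = L/(kA) = 0.05/(0.0336×20.4) = 0.07295 K/W
R_plywood = L/(kA) = 0.205/(0.136×20.4) = 0.07389 K/W
R_outer film = 1/(h_o·A) = 1/(13.8×20.4) = 0.003552 K/W
R_total = 0.1621 K/W
Q = ΔT / R_total = 25 / 0.1621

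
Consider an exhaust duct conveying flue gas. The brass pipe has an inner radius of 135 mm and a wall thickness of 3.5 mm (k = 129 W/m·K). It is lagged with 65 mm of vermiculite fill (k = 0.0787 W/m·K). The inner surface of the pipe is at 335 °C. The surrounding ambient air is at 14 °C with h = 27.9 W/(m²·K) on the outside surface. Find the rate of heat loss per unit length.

Radial resistances (cylindrical: R_cond = ln(r_o/r_i)/(2πkL), R_conv = 1/(h·2πrL)):
R_brass pipe wall = ln(138.5/135)/(2π×129×1) = 3.158×10^-5 K/W
R_vermiculite fill = ln(203.5/138.5)/(2π×0.0787×1) = 0.7782 K/W
R_outer film = 1/(h_o·2πr_oL) = 1/(27.9×2π×0.2035×1) = 0.02803 K/W
R_total = 0.8062 K/W
Q = ΔT/R_total = 321/0.8062

q′ ≈ 398 W/m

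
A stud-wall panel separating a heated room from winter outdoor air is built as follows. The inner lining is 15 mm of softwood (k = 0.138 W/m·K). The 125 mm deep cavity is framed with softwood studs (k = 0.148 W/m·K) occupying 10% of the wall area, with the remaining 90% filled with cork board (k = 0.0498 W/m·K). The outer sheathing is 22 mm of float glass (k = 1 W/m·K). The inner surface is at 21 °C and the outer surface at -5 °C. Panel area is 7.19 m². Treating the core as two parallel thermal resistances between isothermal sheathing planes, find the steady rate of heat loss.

Q ≈ 83.9 W

Sheathing layers in series; stud and cavity paths in parallel between them.
R_inner = 0.015/(0.138×7.19) = 0.01512 K/W
R_stud  = 0.125/(0.148×0.1×7.19) = 1.175 K/W
R_cav   = 0.125/(0.0498×0.9×7.19) = 0.3879 K/W
1/R_core = 1/R_stud + 1/R_cav → R_core = 0.2916 K/W
R_outer = 0.022/(1×7.19) = 0.00306 K/W
R_total = 0.3098 K/W
Q = ΔT/R_total = 26/0.3098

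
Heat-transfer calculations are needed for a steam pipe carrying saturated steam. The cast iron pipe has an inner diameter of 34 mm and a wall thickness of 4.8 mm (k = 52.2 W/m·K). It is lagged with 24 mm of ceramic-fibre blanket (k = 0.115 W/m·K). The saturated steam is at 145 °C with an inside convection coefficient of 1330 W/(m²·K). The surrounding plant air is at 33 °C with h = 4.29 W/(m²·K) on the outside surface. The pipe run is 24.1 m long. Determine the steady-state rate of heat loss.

Radial resistances (cylindrical: R_cond = ln(r_o/r_i)/(2πkL), R_conv = 1/(h·2πrL)):
R_inner film = 1/(h_i·2πr₁L) = 1/(1330×2π×0.017×24.1) = 2.921×10^-4 K/W
R_cast iron pipe wall = ln(21.8/17)/(2π×52.2×24.1) = 3.146×10^-5 K/W
R_ceramic-fibre blanket = ln(45.8/21.8)/(2π×0.115×24.1) = 0.04263 K/W
R_outer film = 1/(h_o·2πr_oL) = 1/(4.29×2π×0.0458×24.1) = 0.03361 K/W
R_total = 0.07657 K/W
Q = ΔT/R_total = 112/0.07657

Q ≈ 1460 W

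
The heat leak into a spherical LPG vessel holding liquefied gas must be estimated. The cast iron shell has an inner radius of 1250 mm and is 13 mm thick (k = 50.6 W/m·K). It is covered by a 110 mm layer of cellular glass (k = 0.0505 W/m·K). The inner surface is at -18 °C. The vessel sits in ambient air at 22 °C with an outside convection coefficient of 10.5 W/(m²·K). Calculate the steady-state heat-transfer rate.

Q ≈ 385 W

Spherical conduction: R = (1/r_in − 1/r_out)/(4πk) per layer; series-sum.
R_cast iron shell = (1/1.25 − 1/1.263)/(4π×50.6) = 1.295×10^-5 K/W
R_cellular glass = (1/1.263 − 1/1.373)/(4π×0.0505) = 0.09996 K/W
R_outer film = 1/(h·4πr_o²) = 1/(10.5×4π×1.373²) = 0.00402 K/W
R_total = 0.104 K/W
Q = ΔT/R_total = 40/0.104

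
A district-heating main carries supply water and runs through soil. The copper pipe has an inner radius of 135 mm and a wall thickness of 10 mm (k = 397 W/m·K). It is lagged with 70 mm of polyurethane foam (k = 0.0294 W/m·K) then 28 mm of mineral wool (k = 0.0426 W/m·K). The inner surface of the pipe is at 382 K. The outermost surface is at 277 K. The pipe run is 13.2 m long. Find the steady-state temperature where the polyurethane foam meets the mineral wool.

T ≈ 296 K

Cylindrical conduction, so R = ln(r₂/r₁)/(2πkL) per layer, in series:
R_copper pipe wall = ln(145/135)/(2π×397×13.2) = 2.17×10^-6 K/W
R_polyurethane foam = ln(215/145)/(2π×0.0294×13.2) = 0.1615 K/W
R_mineral wool = ln(243/215)/(2π×0.0426×13.2) = 0.03465 K/W
R_total = 0.1962 K/W
Q = ΔT/R_total = 105/0.1962
Q = 535 W
T_interface = T_inner − Q·ΣR(inner→interface) = 382 − 535×0.1615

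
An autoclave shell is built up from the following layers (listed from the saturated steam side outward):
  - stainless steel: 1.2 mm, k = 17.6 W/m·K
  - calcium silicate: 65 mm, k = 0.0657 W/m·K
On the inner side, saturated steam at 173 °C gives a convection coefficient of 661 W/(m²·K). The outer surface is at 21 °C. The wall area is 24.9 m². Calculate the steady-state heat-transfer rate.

Using the resistance-network approach (series):
R_inner film = 1/(h_i·A) = 1/(661×24.9) = 6.076×10^-5 K/W
R_stainless steel = L/(kA) = 0.0012/(17.6×24.9) = 2.738×10^-6 K/W
R_calcium silicate = L/(kA) = 0.065/(0.0657×24.9) = 0.03973 K/W
R_total = 0.0398 K/W
Q = ΔT / R_total = 152 / 0.0398

Q ≈ 3820 W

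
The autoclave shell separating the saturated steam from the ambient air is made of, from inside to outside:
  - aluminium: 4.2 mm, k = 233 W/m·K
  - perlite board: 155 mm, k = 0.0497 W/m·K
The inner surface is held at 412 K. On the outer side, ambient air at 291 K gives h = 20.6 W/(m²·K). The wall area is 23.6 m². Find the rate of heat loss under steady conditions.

Q ≈ 902 W

Using the resistance-network approach (series):
R_aluminium = L/(kA) = 0.0042/(233×23.6) = 7.638×10^-7 K/W
R_perlite board = L/(kA) = 0.155/(0.0497×23.6) = 0.1321 K/W
R_outer film = 1/(h_o·A) = 1/(20.6×23.6) = 0.002057 K/W
R_total = 0.1342 K/W
Q = ΔT / R_total = 121 / 0.1342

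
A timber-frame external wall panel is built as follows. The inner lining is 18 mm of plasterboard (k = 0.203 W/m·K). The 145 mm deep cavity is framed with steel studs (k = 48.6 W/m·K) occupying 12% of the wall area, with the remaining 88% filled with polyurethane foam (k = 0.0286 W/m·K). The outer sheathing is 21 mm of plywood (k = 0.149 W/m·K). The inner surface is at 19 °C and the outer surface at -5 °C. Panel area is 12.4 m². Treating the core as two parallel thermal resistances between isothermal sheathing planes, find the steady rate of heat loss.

Sheathing layers in series; stud and cavity paths in parallel between them.
R_inner = 0.018/(0.203×12.4) = 0.007151 K/W
R_stud  = 0.145/(48.6×0.12×12.4) = 0.002005 K/W
R_cav   = 0.145/(0.0286×0.88×12.4) = 0.4646 K/W
1/R_core = 1/R_stud + 1/R_cav → R_core = 0.001996 K/W
R_outer = 0.021/(0.149×12.4) = 0.01137 K/W
R_total = 0.02051 K/W
Q = ΔT/R_total = 24/0.02051

Q ≈ 1170 W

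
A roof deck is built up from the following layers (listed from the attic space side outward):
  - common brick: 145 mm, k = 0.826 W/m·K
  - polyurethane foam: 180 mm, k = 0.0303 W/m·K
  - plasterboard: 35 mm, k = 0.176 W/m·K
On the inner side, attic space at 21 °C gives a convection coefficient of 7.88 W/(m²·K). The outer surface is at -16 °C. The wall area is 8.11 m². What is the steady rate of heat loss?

Using the resistance-network approach (series):
R_inner film = 1/(h_i·A) = 1/(7.88×8.11) = 0.01565 K/W
R_common brick = L/(kA) = 0.145/(0.826×8.11) = 0.02165 K/W
R_polyurethane foam = L/(kA) = 0.18/(0.0303×8.11) = 0.7325 K/W
R_plasterboard = L/(kA) = 0.035/(0.176×8.11) = 0.02452 K/W
R_total = 0.7943 K/W
Q = ΔT / R_total = 37 / 0.7943

Q ≈ 46.6 W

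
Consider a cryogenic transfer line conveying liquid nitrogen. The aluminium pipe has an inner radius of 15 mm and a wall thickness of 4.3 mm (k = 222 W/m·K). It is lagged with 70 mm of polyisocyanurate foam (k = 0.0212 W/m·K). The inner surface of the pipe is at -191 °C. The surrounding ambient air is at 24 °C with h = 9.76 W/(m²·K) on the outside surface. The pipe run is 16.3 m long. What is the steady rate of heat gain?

Q ≈ 300 W

Per-layer cylindrical resistances, series-summed:
R_aluminium pipe wall = ln(19.3/15)/(2π×222×16.3) = 1.109×10^-5 K/W
R_polyisocyanurate foam = ln(89.3/19.3)/(2π×0.0212×16.3) = 0.7055 K/W
R_outer film = 1/(h_o·2πr_oL) = 1/(9.76×2π×0.0893×16.3) = 0.0112 K/W
R_total = 0.7168 K/W
Q = ΔT/R_total = 215/0.7168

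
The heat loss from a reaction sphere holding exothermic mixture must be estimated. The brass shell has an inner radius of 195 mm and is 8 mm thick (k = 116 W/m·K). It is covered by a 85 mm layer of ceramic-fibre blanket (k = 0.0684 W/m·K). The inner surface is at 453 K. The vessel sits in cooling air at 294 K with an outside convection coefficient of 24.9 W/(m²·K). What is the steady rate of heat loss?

For a spherical shell R = (1/r₁ − 1/r₂)/(4πk); film R = 1/(h·4πr²). In series:
R_brass shell = (1/0.195 − 1/0.203)/(4π×116) = 1.386×10^-4 K/W
R_ceramic-fibre blanket = (1/0.203 − 1/0.288)/(4π×0.0684) = 1.691 K/W
R_outer film = 1/(h·4πr_o²) = 1/(24.9×4π×0.288²) = 0.03853 K/W
R_total = 1.73 K/W
Q = ΔT/R_total = 159/1.73

Q ≈ 91.9 W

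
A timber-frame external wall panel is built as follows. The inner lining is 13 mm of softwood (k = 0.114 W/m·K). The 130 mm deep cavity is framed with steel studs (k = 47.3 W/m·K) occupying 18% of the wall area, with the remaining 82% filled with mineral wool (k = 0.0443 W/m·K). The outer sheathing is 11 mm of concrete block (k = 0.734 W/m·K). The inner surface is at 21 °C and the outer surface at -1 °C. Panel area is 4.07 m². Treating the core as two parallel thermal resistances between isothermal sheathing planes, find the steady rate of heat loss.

Sheathing layers in series; stud and cavity paths in parallel between them.
R_inner = 0.013/(0.114×4.07) = 0.02802 K/W
R_stud  = 0.13/(47.3×0.18×4.07) = 0.003752 K/W
R_cav   = 0.13/(0.0443×0.82×4.07) = 0.8793 K/W
1/R_core = 1/R_stud + 1/R_cav → R_core = 0.003736 K/W
R_outer = 0.011/(0.734×4.07) = 0.003682 K/W
R_total = 0.03544 K/W
Q = ΔT/R_total = 22/0.03544

Q ≈ 621 W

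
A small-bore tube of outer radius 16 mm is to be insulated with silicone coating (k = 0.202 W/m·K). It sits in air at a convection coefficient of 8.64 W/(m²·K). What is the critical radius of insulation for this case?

For a cylinder r_cr = k/h = 0.202/8.64
r_cr = 23.4 mm; since the bare radius (16 mm) is below r_cr, adding a thin layer of insulation will *increase* heat loss.

r_cr ≈ 23.4 mm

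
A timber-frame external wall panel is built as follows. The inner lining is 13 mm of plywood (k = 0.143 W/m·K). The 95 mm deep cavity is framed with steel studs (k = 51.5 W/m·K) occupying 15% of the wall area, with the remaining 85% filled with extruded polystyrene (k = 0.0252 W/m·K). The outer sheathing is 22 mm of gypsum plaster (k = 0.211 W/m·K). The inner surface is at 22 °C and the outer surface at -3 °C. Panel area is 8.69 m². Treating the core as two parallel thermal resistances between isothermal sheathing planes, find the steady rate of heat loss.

Q ≈ 1050 W

Sheathing layers in series; stud and cavity paths in parallel between them.
R_inner = 0.013/(0.143×8.69) = 0.01046 K/W
R_stud  = 0.095/(51.5×0.15×8.69) = 0.001415 K/W
R_cav   = 0.095/(0.0252×0.85×8.69) = 0.5104 K/W
1/R_core = 1/R_stud + 1/R_cav → R_core = 0.001411 K/W
R_outer = 0.022/(0.211×8.69) = 0.012 K/W
R_total = 0.02387 K/W
Q = ΔT/R_total = 25/0.02387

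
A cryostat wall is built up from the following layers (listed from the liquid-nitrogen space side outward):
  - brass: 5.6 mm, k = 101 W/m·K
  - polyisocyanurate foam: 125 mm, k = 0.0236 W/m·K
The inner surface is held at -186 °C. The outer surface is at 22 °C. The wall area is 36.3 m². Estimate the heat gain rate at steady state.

Q ≈ 1430 W

Thermal resistances in series:
R_brass = L/(kA) = 0.0056/(101×36.3) = 1.527×10^-6 K/W
R_polyisocyanurate foam = L/(kA) = 0.125/(0.0236×36.3) = 0.1459 K/W
R_total = 0.1459 K/W
Q = ΔT / R_total = 208 / 0.1459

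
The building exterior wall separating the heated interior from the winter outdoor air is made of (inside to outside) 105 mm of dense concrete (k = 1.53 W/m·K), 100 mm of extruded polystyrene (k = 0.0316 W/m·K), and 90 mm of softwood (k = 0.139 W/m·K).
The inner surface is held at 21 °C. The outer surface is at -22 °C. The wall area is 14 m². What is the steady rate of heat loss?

Q ≈ 155 W

Treating each layer as a thermal resistance in series:
R_dense concrete = L/(kA) = 0.105/(1.53×14) = 0.004902 K/W
R_extruded polystyrene = L/(kA) = 0.1/(0.0316×14) = 0.226 K/W
R_softwood = L/(kA) = 0.09/(0.139×14) = 0.04625 K/W
R_total = 0.2772 K/W
Q = ΔT / R_total = 43 / 0.2772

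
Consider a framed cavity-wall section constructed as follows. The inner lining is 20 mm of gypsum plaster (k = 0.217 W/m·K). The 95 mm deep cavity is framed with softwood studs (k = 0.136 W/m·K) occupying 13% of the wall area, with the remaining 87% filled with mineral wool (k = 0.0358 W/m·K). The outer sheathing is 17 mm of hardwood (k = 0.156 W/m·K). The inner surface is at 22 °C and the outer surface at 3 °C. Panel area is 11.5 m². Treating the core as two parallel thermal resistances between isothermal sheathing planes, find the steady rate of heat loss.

Q ≈ 102 W

Sheathing layers in series; stud and cavity paths in parallel between them.
R_inner = 0.02/(0.217×11.5) = 0.008014 K/W
R_stud  = 0.095/(0.136×0.13×11.5) = 0.4672 K/W
R_cav   = 0.095/(0.0358×0.87×11.5) = 0.2652 K/W
1/R_core = 1/R_stud + 1/R_cav → R_core = 0.1692 K/W
R_outer = 0.017/(0.156×11.5) = 0.009476 K/W
R_total = 0.1867 K/W
Q = ΔT/R_total = 19/0.1867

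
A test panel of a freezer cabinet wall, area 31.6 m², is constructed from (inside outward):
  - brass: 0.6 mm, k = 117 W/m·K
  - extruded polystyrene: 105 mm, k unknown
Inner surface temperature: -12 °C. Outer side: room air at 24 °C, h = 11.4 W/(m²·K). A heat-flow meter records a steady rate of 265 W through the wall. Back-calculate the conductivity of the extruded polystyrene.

k ≈ 0.025 W/(m·K)

Using the resistance-network approach (series):
R_brass = L/(kA) = 0.0006/(117×31.6) = 1.623×10^-7 K/W
R_outer film = 1/(h_o·A) = 1/(11.4×31.6) = 0.002776 K/W
Sum of known resistances R_other = 0.002776 K/W
Total R = ΔT/Q = 36/265 = 0.1358 K/W
R_extruded polystyrene = R_total − R_other = 0.1331 K/W
k = L/(R·A) = 0.105/(0.1331×31.6)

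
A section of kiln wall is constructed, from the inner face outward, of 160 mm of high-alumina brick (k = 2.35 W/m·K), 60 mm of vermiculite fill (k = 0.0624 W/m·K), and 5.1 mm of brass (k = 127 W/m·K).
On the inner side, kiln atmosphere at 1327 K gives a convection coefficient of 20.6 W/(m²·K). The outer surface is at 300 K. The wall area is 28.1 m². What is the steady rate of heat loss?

Q ≈ 26800 W

Using the resistance-network approach (series):
R_inner film = 1/(h_i·A) = 1/(20.6×28.1) = 0.001728 K/W
R_high-alumina brick = L/(kA) = 0.16/(2.35×28.1) = 0.002423 K/W
R_vermiculite fill = L/(kA) = 0.06/(0.0624×28.1) = 0.03422 K/W
R_brass = L/(kA) = 0.0051/(127×28.1) = 1.429×10^-6 K/W
R_total = 0.03837 K/W
Q = ΔT / R_total = 1027 / 0.03837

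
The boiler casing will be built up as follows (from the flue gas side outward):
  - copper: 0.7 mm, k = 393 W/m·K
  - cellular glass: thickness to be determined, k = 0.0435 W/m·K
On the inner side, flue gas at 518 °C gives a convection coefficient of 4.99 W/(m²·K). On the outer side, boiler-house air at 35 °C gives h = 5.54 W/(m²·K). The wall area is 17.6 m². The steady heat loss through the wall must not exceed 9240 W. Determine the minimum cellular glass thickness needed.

L ≈ 23.5 mm

Using the resistance-network approach (series):
R_inner film = 1/(h_i·A) = 1/(4.99×17.6) = 0.01139 K/W
R_copper = L/(kA) = 0.0007/(393×17.6) = 1.012×10^-7 K/W
R_outer film = 1/(h_o·A) = 1/(5.54×17.6) = 0.01026 K/W
Sum of the known resistances R_other = 0.02164 K/W
Required total resistance R_tot = ΔT/Q_allow = 483/9240 = 0.05227 K/W
R_cellular glass = R_tot − R_other = 0.03063 K/W
L = R·k·A = 0.03063×0.0435×17.6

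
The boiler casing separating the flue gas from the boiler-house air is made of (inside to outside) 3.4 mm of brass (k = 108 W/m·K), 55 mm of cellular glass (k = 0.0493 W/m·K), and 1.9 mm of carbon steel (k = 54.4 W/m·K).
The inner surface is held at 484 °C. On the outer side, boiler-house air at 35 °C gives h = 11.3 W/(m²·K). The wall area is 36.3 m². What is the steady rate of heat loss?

Q ≈ 13500 W

Thermal resistances in series:
R_brass = L/(kA) = 0.0034/(108×36.3) = 8.673×10^-7 K/W
R_cellular glass = L/(kA) = 0.055/(0.0493×36.3) = 0.03073 K/W
R_carbon steel = L/(kA) = 0.0019/(54.4×36.3) = 9.622×10^-7 K/W
R_outer film = 1/(h_o·A) = 1/(11.3×36.3) = 0.002438 K/W
R_total = 0.03317 K/W
Q = ΔT / R_total = 449 / 0.03317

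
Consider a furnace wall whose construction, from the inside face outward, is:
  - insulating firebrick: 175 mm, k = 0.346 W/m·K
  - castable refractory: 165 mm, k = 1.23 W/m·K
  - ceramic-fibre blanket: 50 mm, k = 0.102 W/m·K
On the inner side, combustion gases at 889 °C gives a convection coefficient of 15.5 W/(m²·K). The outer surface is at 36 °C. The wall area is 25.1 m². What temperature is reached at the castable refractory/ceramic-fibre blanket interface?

Model the wall as resistances in series:
R_inner film = 1/(h_i·A) = 1/(15.5×25.1) = 0.00257 K/W
R_insulating firebrick = L/(kA) = 0.175/(0.346×25.1) = 0.02015 K/W
R_castable refractory = L/(kA) = 0.165/(1.23×25.1) = 0.005344 K/W
R_ceramic-fibre blanket = L/(kA) = 0.05/(0.102×25.1) = 0.01953 K/W
R_total = 0.0476 K/W;  Q = ΔT/R_total = 853/0.0476 = 17920 W
T_interface = T_inner − Q·ΣR(inner→interface) = 889 − 17900×0.02807

T ≈ 386 °C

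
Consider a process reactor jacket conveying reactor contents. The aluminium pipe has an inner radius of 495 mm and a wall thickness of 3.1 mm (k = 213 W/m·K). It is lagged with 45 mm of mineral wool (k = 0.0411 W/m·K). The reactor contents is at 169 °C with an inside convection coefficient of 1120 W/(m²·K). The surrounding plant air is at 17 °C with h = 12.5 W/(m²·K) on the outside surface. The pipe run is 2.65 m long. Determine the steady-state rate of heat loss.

Q ≈ 1120 W

Radial resistances (cylindrical: R_cond = ln(r_o/r_i)/(2πkL), R_conv = 1/(h·2πrL)):
R_inner film = 1/(h_i·2πr₁L) = 1/(1120×2π×0.495×2.65) = 1.083×10^-4 K/W
R_aluminium pipe wall = ln(498.1/495)/(2π×213×2.65) = 1.76×10^-6 K/W
R_mineral wool = ln(543.1/498.1)/(2π×0.0411×2.65) = 0.1264 K/W
R_outer film = 1/(h_o·2πr_oL) = 1/(12.5×2π×0.5431×2.65) = 0.008847 K/W
R_total = 0.1353 K/W
Q = ΔT/R_total = 152/0.1353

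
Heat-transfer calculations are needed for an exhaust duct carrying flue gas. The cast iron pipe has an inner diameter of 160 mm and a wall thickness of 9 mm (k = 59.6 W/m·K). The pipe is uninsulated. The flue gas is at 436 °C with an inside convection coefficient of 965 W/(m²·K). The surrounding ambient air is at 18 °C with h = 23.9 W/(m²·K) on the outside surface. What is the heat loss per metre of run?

q′ ≈ 5420 W/m

Radial resistances (cylindrical: R_cond = ln(r_o/r_i)/(2πkL), R_conv = 1/(h·2πrL)):
R_inner film = 1/(h_i·2πr₁L) = 1/(965×2π×0.08×1) = 0.002062 K/W
R_cast iron pipe wall = ln(89/80)/(2π×59.6×1) = 2.847×10^-4 K/W
R_outer film = 1/(h_o·2πr_oL) = 1/(23.9×2π×0.089×1) = 0.07482 K/W
R_total = 0.07717 K/W
Q = ΔT/R_total = 418/0.07717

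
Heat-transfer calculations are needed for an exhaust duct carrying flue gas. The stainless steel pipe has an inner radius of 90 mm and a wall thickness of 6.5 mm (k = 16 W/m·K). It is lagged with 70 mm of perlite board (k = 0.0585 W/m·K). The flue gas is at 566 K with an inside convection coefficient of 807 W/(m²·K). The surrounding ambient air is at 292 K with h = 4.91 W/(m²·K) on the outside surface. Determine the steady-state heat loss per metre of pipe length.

Treating each annulus and film as a series resistance:
R_inner film = 1/(h_i·2πr₁L) = 1/(807×2π×0.09×1) = 0.002191 K/W
R_stainless steel pipe wall = ln(96.5/90)/(2π×16×1) = 6.937×10^-4 K/W
R_perlite board = ln(166.5/96.5)/(2π×0.0585×1) = 1.484 K/W
R_outer film = 1/(h_o·2πr_oL) = 1/(4.91×2π×0.1665×1) = 0.1947 K/W
R_total = 1.682 K/W
Q = ΔT/R_total = 274/1.682

q′ ≈ 163 W/m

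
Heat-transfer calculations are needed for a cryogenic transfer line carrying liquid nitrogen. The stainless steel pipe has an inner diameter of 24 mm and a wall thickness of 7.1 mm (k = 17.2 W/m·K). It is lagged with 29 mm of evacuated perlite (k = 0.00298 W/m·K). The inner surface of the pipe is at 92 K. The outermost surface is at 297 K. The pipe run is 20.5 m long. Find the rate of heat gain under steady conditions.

For a radial system each layer contributes R = ln(r_out/r_in)/(2πkL); films add R = 1/(hA).
R_stainless steel pipe wall = ln(19.1/12)/(2π×17.2×20.5) = 2.098×10^-4 K/W
R_evacuated perlite = ln(48.1/19.1)/(2π×0.00298×20.5) = 2.406 K/W
R_total = 2.406 K/W
Q = ΔT/R_total = 205/2.406

Q ≈ 85.2 W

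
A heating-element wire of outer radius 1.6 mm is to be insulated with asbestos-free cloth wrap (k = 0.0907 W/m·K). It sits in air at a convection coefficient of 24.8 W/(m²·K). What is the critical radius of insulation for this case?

For a cylinder r_cr = k/h = 0.0907/24.8
r_cr = 3.66 mm; since the bare radius (1.6 mm) is below r_cr, adding a thin layer of insulation will *increase* heat loss.

r_cr ≈ 3.66 mm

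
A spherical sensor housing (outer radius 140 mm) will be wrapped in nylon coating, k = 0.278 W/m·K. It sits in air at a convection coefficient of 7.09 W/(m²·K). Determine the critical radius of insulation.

r_cr ≈ 78.4 mm

For a sphere r_cr = 2k/h = 2×0.278/7.09
r_cr = 78.4 mm; since the bare radius (140 mm) is above r_cr, any added insulation will reduce heat loss.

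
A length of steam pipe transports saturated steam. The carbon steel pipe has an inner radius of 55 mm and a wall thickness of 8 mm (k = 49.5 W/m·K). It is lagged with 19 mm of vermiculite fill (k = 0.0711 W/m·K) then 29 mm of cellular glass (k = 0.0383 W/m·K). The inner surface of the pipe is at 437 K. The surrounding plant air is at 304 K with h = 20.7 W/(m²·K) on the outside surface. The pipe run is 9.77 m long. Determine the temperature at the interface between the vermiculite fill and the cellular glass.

Radial resistances (cylindrical: R_cond = ln(r_o/r_i)/(2πkL), R_conv = 1/(h·2πrL)):
R_carbon steel pipe wall = ln(63/55)/(2π×49.5×9.77) = 4.469×10^-5 K/W
R_vermiculite fill = ln(82/63)/(2π×0.0711×9.77) = 0.06039 K/W
R_cellular glass = ln(111/82)/(2π×0.0383×9.77) = 0.1288 K/W
R_outer film = 1/(h_o·2πr_oL) = 1/(20.7×2π×0.111×9.77) = 0.00709 K/W
R_total = 0.1963 K/W
Q = ΔT/R_total = 133/0.1963
Q = 677 W
T_interface = T_inner − Q·ΣR(inner→interface) = 437 − 677×0.06044

T ≈ 396 K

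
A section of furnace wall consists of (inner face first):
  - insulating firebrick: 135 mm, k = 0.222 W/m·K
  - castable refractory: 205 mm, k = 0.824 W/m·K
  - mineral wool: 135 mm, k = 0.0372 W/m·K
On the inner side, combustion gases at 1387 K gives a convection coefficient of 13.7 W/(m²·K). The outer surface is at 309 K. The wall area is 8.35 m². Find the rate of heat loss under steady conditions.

Using the resistance-network approach (series):
R_inner film = 1/(h_i·A) = 1/(13.7×8.35) = 0.008742 K/W
R_insulating firebrick = L/(kA) = 0.135/(0.222×8.35) = 0.07283 K/W
R_castable refractory = L/(kA) = 0.205/(0.824×8.35) = 0.02979 K/W
R_mineral wool = L/(kA) = 0.135/(0.0372×8.35) = 0.4346 K/W
R_total = 0.546 K/W
Q = ΔT / R_total = 1078 / 0.546

Q ≈ 1970 W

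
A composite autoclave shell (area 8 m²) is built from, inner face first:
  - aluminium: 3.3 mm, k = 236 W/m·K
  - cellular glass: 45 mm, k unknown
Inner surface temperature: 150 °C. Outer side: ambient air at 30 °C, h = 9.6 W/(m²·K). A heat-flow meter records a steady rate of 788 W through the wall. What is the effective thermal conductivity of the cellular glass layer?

Thermal resistances in series:
R_aluminium = L/(kA) = 0.0033/(236×8) = 1.748×10^-6 K/W
R_outer film = 1/(h_o·A) = 1/(9.6×8) = 0.01302 K/W
Sum of known resistances R_other = 0.01302 K/W
Total R = ΔT/Q = 120/788 = 0.1523 K/W
R_cellular glass = R_total − R_other = 0.1393 K/W
k = L/(R·A) = 0.045/(0.1393×8)

k ≈ 0.0404 W/(m·K)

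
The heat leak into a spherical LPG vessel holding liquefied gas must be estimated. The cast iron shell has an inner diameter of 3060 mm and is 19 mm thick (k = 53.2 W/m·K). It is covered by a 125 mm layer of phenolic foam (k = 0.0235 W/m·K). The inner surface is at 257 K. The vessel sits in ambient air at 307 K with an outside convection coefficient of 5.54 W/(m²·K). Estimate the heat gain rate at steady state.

Radial (spherical) resistances in series:
R_cast iron shell = (1/1.53 − 1/1.549)/(4π×53.2) = 1.199×10^-5 K/W
R_phenolic foam = (1/1.549 − 1/1.674)/(4π×0.0235) = 0.1632 K/W
R_outer film = 1/(h·4πr_o²) = 1/(5.54×4π×1.674²) = 0.005126 K/W
R_total = 0.1684 K/W
Q = ΔT/R_total = 50/0.1684

Q ≈ 297 W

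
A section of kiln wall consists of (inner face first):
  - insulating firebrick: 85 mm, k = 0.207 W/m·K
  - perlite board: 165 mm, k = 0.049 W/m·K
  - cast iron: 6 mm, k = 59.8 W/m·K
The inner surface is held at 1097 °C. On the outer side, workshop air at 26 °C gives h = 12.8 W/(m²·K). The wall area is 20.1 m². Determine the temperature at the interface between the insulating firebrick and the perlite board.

T ≈ 983 °C

Thermal resistances in series:
R_insulating firebrick = L/(kA) = 0.085/(0.207×20.1) = 0.02043 K/W
R_perlite board = L/(kA) = 0.165/(0.049×20.1) = 0.1675 K/W
R_cast iron = L/(kA) = 0.006/(59.8×20.1) = 4.992×10^-6 K/W
R_outer film = 1/(h_o·A) = 1/(12.8×20.1) = 0.003887 K/W
R_total = 0.1919 K/W;  Q = ΔT/R_total = 1071/0.1919 = 5582 W
T_interface = T_inner − Q·ΣR(inner→interface) = 1097 − 5580×0.02043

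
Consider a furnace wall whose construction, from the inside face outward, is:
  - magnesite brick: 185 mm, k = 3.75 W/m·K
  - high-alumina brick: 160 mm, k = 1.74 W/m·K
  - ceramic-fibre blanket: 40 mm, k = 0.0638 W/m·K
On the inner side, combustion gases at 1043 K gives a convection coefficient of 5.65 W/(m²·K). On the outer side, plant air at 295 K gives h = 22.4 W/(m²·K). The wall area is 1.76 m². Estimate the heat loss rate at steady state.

Treating each layer as a thermal resistance in series:
R_inner film = 1/(h_i·A) = 1/(5.65×1.76) = 0.1006 K/W
R_magnesite brick = L/(kA) = 0.185/(3.75×1.76) = 0.02803 K/W
R_high-alumina brick = L/(kA) = 0.16/(1.74×1.76) = 0.05225 K/W
R_ceramic-fibre blanket = L/(kA) = 0.04/(0.0638×1.76) = 0.3562 K/W
R_outer film = 1/(h_o·A) = 1/(22.4×1.76) = 0.02537 K/W
R_total = 0.5624 K/W
Q = ΔT / R_total = 748 / 0.5624

Q ≈ 1330 W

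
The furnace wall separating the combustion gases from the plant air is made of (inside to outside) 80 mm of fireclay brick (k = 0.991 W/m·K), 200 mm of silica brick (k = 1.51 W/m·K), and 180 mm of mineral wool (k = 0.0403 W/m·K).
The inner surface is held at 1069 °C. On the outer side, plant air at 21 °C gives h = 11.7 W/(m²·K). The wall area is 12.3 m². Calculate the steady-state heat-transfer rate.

Series thermal resistances:
R_fireclay brick = L/(kA) = 0.08/(0.991×12.3) = 0.006563 K/W
R_silica brick = L/(kA) = 0.2/(1.51×12.3) = 0.01077 K/W
R_mineral wool = L/(kA) = 0.18/(0.0403×12.3) = 0.3631 K/W
R_outer film = 1/(h_o·A) = 1/(11.7×12.3) = 0.006949 K/W
R_total = 0.3874 K/W
Q = ΔT / R_total = 1048 / 0.3874

Q ≈ 2710 W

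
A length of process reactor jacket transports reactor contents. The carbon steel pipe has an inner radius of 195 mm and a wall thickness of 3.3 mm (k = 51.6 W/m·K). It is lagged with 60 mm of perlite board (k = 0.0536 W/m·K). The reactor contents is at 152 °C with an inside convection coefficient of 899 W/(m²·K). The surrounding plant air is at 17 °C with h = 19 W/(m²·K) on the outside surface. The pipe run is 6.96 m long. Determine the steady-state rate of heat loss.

Radial resistances (cylindrical: R_cond = ln(r_o/r_i)/(2πkL), R_conv = 1/(h·2πrL)):
R_inner film = 1/(h_i·2πr₁L) = 1/(899×2π×0.195×6.96) = 1.304×10^-4 K/W
R_carbon steel pipe wall = ln(198.3/195)/(2π×51.6×6.96) = 7.437×10^-6 K/W
R_perlite board = ln(258.3/198.3)/(2π×0.0536×6.96) = 0.1128 K/W
R_outer film = 1/(h_o·2πr_oL) = 1/(19×2π×0.2583×6.96) = 0.004659 K/W
R_total = 0.1176 K/W
Q = ΔT/R_total = 135/0.1176

Q ≈ 1150 W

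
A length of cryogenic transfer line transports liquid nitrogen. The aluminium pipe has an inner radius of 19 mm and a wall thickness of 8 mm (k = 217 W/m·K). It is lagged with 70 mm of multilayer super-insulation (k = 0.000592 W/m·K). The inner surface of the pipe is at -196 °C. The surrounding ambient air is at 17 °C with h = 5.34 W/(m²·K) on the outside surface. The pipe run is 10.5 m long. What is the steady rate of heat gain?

Q ≈ 6.5 W

Per-layer cylindrical resistances, series-summed:
R_aluminium pipe wall = ln(27/19)/(2π×217×10.5) = 2.455×10^-5 K/W
R_multilayer super-insulation = ln(97/27)/(2π×0.000592×10.5) = 32.74 K/W
R_outer film = 1/(h_o·2πr_oL) = 1/(5.34×2π×0.097×10.5) = 0.02926 K/W
R_total = 32.77 K/W
Q = ΔT/R_total = 213/32.77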